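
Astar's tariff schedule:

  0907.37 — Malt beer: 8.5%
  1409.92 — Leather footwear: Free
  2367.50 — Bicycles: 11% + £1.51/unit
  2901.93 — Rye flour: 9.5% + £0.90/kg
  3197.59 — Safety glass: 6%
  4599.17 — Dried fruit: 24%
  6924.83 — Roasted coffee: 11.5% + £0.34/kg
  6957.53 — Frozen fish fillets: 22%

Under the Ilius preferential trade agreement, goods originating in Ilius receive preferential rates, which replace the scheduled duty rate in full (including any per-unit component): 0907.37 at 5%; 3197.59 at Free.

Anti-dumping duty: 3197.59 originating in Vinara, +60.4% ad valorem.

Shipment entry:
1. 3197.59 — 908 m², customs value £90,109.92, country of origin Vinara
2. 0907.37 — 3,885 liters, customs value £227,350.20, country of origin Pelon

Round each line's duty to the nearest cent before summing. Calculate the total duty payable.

£79,157.76

Line 1 (3197.59, Vinara, 908 m², £90,109.92):
Base rate for 3197.59 is 6%.
3197.59 has an FTA preferential rate, but origin Vinara is not Ilius; base rate stands.
Additional duty on 3197.59 from Vinara: +60.4%. Applied ad valorem rate: 6% + 60.4% = 66.4%.
Duty = £90,109.92 × 66.4% = £59,832.99.
Line 2 (0907.37, Pelon, 3,885 liters, £227,350.20):
Base rate for 0907.37 is 8.5%.
0907.37 has an FTA preferential rate, but origin Pelon is not Ilius; base rate stands.
Duty = £227,350.20 × 8.5% = £19,324.77.
Total = £59,832.99 + £19,324.77 = £79,157.76.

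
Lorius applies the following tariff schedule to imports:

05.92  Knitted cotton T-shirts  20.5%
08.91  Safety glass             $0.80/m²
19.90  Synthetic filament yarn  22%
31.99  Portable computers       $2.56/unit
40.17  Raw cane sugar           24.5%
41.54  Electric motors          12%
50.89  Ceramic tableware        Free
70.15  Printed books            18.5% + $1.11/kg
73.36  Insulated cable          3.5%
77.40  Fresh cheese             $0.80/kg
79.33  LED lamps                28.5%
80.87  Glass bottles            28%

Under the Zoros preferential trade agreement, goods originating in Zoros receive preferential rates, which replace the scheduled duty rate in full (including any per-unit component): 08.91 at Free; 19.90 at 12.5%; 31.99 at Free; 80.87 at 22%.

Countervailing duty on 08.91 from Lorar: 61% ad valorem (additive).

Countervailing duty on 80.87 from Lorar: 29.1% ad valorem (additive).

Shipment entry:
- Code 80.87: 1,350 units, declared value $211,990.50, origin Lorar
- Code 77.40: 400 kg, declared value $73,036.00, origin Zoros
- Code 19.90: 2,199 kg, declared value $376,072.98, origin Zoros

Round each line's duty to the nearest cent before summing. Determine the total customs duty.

$168,375.70

Line 1 (80.87, Lorar, 1,350 units, $211,990.50):
Base rate for 80.87 is 28%.
80.87 has an FTA preferential rate, but origin Lorar is not Zoros; base rate stands.
Additional duty on 80.87 from Lorar: +29.1%. Applied ad valorem rate: 28% + 29.1% = 57.1%.
Duty = $211,990.50 × 57.1% = $121,046.58.
Line 2 (77.40, Zoros, 400 kg, $73,036.00):
Base rate for 77.40 is $0.80/kg.
Origin Zoros is the FTA partner but 77.40 is not on the preference list; base rate stands.
Duty = 400 × $0.80 = $320.00.
Line 3 (19.90, Zoros, 2,199 kg, $376,072.98):
Base rate for 19.90 is 22%.
Origin Zoros qualifies under the Lorius–Zoros agreement and 19.90 is covered: preferential rate 12.5% applies instead.
Duty = $376,072.98 × 12.5% = $47,009.12.
Total = $121,046.58 + $320.00 + $47,009.12 = $168,375.70.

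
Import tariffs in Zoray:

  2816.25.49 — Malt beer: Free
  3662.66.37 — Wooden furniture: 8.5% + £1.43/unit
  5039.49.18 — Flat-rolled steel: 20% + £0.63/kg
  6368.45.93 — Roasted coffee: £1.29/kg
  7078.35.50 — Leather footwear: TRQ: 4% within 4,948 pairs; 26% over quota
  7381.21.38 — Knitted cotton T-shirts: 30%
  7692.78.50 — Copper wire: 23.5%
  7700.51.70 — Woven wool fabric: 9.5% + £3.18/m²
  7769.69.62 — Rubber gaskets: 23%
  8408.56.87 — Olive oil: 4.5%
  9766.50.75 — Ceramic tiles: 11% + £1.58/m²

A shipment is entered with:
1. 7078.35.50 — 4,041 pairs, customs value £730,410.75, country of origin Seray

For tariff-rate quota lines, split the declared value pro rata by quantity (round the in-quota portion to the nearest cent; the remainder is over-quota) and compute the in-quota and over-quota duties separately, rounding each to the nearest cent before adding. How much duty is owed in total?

Line 1 (7078.35.50, Seray, 4,041 pairs, £730,410.75):
Code 7078.35.50 is under a tariff-rate quota (threshold 4,948 pairs). Quantity 4,041 pairs is within the quota, so the in-quota rate 4% applies to the full value.
Duty = £730,410.75 × 4% = £29,216.43.

£29,216.43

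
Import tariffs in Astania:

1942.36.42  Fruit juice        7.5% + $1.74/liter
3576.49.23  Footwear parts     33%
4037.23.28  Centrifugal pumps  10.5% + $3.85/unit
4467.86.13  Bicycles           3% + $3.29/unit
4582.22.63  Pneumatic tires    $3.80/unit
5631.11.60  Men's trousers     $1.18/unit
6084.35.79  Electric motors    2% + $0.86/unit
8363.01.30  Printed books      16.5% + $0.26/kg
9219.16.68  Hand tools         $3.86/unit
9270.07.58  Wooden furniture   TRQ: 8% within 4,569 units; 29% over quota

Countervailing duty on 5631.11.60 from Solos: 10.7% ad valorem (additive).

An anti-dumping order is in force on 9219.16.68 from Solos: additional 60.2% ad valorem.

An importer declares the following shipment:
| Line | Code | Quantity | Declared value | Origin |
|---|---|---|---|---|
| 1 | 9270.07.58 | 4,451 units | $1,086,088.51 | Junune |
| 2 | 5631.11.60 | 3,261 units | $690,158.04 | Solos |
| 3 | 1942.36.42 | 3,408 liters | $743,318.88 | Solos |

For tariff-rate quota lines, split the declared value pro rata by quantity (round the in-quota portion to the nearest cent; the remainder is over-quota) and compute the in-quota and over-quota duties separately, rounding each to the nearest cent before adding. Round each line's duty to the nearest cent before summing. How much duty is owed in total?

Line 1 (9270.07.58, Junune, 4,451 units, $1,086,088.51):
Code 9270.07.58 is under a tariff-rate quota (threshold 4,569 units). Quantity 4,451 units is within the quota, so the in-quota rate 8% applies to the full value.
Duty = $1,086,088.51 × 8% = $86,887.08.
Line 2 (5631.11.60, Solos, 3,261 units, $690,158.04):
Base rate for 5631.11.60 is $1.18/unit.
Additional duty on 5631.11.60 from Solos: +10.7% ad valorem. Applied ad valorem rate = 10.7%.
Duty = $690,158.04 × 10.7% + 3,261 × $1.18 = $77,694.89.
Line 3 (1942.36.42, Solos, 3,408 liters, $743,318.88):
Base rate for 1942.36.42 is 7.5% + $1.74/liter.
Duty = $743,318.88 × 7.5% + 3,408 × $1.74 = $61,678.84.
Total = $86,887.08 + $77,694.89 + $61,678.84 = $226,260.81.

$226,260.81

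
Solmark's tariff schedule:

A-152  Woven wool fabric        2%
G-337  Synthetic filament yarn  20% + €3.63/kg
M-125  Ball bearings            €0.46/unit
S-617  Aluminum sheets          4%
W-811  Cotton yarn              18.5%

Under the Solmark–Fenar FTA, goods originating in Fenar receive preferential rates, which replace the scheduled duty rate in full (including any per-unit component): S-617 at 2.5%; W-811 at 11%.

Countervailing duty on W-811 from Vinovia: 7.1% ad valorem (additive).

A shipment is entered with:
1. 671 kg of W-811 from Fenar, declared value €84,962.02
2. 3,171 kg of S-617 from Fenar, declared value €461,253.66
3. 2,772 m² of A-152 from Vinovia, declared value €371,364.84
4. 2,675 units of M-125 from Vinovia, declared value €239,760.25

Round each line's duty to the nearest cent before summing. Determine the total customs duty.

Line 1 (W-811, Fenar, 671 kg, €84,962.02):
Base rate for W-811 is 18.5%.
Origin Fenar qualifies under the Solmark–Fenar agreement and W-811 is covered: preferential rate 11% applies instead.
The additional-duty order on W-811 targets Vinovia, not Fenar; it does not apply.
Duty = €84,962.02 × 11% = €9,345.82.
Line 2 (S-617, Fenar, 3,171 kg, €461,253.66):
Base rate for S-617 is 4%.
Origin Fenar qualifies under the Solmark–Fenar agreement and S-617 is covered: preferential rate 2.5% applies instead.
Duty = €461,253.66 × 2.5% = €11,531.34.
Line 3 (A-152, Vinovia, 2,772 m², €371,364.84):
Base rate for A-152 is 2%.
Duty = €371,364.84 × 2% = €7,427.30.
Line 4 (M-125, Vinovia, 2,675 units, €239,760.25):
Base rate for M-125 is €0.46/unit.
Duty = 2,675 × €0.46 = €1,230.50.
Total = €9,345.82 + €11,531.34 + €7,427.30 + €1,230.50 = €29,534.96.

€29,534.96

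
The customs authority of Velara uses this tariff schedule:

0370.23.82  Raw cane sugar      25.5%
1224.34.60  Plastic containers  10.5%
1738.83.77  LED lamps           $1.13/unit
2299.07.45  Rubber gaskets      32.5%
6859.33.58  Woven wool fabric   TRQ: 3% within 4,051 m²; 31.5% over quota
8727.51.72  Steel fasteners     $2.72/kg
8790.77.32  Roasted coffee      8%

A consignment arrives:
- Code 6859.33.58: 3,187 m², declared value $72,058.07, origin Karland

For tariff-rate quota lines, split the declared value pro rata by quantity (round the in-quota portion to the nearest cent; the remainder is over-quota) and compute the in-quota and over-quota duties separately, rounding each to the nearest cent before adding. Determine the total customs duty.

Line 1 (6859.33.58, Karland, 3,187 m², $72,058.07):
Code 6859.33.58 is under a tariff-rate quota (threshold 4,051 m²). Quantity 3,187 m² is within the quota, so the in-quota rate 3% applies to the full value.
Duty = $72,058.07 × 3% = $2,161.74.

$2,161.74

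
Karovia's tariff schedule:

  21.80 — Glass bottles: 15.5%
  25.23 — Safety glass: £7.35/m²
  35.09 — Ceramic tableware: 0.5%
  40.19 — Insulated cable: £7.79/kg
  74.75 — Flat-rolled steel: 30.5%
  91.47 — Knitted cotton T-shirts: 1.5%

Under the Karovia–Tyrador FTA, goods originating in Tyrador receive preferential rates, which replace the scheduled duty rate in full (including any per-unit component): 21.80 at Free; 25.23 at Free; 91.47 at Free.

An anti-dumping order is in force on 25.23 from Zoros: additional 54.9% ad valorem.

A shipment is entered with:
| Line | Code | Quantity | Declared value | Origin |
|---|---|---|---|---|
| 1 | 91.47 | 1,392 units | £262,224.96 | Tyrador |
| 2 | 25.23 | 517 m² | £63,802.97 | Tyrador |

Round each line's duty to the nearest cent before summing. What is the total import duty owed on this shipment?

£0.00

Line 1 (91.47, Tyrador, 1,392 units, £262,224.96):
Base rate for 91.47 is 1.5%.
Origin Tyrador qualifies under the Karovia–Tyrador agreement and 91.47 is covered: preferential rate Free applies instead.
Duty = £262,224.96 × 0% = £0.00.
Line 2 (25.23, Tyrador, 517 m², £63,802.97):
Base rate for 25.23 is £7.35/m².
Origin Tyrador qualifies under the Karovia–Tyrador agreement and 25.23 is covered: preferential rate Free applies instead.
The additional-duty order on 25.23 targets Zoros, not Tyrador; it does not apply.
Duty = £63,802.97 × 0% = £0.00.
Total = £0.00 + £0.00 = £0.00.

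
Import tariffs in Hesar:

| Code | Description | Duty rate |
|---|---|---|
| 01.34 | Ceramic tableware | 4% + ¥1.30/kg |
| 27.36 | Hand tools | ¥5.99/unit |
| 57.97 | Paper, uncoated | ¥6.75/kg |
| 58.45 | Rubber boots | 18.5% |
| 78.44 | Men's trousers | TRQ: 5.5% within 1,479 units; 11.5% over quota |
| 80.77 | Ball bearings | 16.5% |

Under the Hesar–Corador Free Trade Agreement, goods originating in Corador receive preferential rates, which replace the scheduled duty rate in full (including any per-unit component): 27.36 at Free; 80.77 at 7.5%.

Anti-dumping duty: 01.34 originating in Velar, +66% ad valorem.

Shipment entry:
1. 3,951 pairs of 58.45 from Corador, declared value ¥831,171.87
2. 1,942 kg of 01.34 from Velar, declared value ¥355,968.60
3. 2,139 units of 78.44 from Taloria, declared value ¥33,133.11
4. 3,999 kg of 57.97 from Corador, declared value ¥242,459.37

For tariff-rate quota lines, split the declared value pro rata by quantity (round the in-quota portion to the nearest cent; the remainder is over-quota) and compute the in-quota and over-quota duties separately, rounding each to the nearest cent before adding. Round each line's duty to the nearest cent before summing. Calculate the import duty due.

Line 1 (58.45, Corador, 3,951 pairs, ¥831,171.87):
Base rate for 58.45 is 18.5%.
Origin Corador is the FTA partner but 58.45 is not on the preference list; base rate stands.
Duty = ¥831,171.87 × 18.5% = ¥153,766.80.
Line 2 (01.34, Velar, 1,942 kg, ¥355,968.60):
Base rate for 01.34 is 4% + ¥1.30/kg.
Additional duty on 01.34 from Velar: +66%. Applied ad valorem rate: 4% + 66% = 70%.
Duty = ¥355,968.60 × 70% + 1,942 × ¥1.30 = ¥251,702.62.
Line 3 (78.44, Taloria, 2,139 units, ¥33,133.11):
Code 78.44 is under a tariff-rate quota (threshold 1,479 units). In-quota: 1,479 units at 5.5%; over-quota: 660 units at 11.5%.
Pro-rata value split: in-quota = ¥33,133.11 × 1,479/2,139 = ¥22,909.71; over-quota = ¥33,133.11 − ¥22,909.71 = ¥10,223.40.
In-quota duty = ¥22,909.71 × 5.5% = ¥1,260.03. Over-quota duty = ¥10,223.40 × 11.5% = ¥1,175.69.
Line duty = ¥1,260.03 + ¥1,175.69 = ¥2,435.72.
Line 4 (57.97, Corador, 3,999 kg, ¥242,459.37):
Base rate for 57.97 is ¥6.75/kg.
Origin Corador is the FTA partner but 57.97 is not on the preference list; base rate stands.
Duty = 3,999 × ¥6.75 = ¥26,993.25.
Total = ¥153,766.80 + ¥251,702.62 + ¥2,435.72 + ¥26,993.25 = ¥434,898.39.

¥434,898.39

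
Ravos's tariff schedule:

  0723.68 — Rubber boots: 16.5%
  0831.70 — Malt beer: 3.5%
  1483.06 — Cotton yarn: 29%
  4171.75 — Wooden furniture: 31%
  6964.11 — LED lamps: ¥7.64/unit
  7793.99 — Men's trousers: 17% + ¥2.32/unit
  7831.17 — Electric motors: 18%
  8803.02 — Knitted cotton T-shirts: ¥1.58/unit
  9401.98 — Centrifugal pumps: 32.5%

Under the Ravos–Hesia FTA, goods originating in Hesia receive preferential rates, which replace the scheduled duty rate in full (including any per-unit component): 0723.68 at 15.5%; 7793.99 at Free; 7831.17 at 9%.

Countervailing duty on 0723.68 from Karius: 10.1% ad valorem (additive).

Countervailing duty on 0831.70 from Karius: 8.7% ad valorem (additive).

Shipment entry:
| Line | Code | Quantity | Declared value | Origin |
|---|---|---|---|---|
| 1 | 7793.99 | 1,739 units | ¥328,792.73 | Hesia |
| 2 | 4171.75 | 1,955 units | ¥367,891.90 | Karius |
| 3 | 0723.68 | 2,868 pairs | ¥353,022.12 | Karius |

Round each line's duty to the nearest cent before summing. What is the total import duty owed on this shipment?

Line 1 (7793.99, Hesia, 1,739 units, ¥328,792.73):
Base rate for 7793.99 is 17% + ¥2.32/unit.
Origin Hesia qualifies under the Ravos–Hesia agreement and 7793.99 is covered: preferential rate Free applies instead.
Duty = ¥328,792.73 × 0% = ¥0.00.
Line 2 (4171.75, Karius, 1,955 units, ¥367,891.90):
Base rate for 4171.75 is 31%.
Duty = ¥367,891.90 × 31% = ¥114,046.49.
Line 3 (0723.68, Karius, 2,868 pairs, ¥353,022.12):
Base rate for 0723.68 is 16.5%.
0723.68 has an FTA preferential rate, but origin Karius is not Hesia; base rate stands.
Additional duty on 0723.68 from Karius: +10.1%. Applied ad valorem rate: 16.5% + 10.1% = 26.6%.
Duty = ¥353,022.12 × 26.6% = ¥93,903.88.
Total = ¥0.00 + ¥114,046.49 + ¥93,903.88 = ¥207,950.37.

¥207,950.37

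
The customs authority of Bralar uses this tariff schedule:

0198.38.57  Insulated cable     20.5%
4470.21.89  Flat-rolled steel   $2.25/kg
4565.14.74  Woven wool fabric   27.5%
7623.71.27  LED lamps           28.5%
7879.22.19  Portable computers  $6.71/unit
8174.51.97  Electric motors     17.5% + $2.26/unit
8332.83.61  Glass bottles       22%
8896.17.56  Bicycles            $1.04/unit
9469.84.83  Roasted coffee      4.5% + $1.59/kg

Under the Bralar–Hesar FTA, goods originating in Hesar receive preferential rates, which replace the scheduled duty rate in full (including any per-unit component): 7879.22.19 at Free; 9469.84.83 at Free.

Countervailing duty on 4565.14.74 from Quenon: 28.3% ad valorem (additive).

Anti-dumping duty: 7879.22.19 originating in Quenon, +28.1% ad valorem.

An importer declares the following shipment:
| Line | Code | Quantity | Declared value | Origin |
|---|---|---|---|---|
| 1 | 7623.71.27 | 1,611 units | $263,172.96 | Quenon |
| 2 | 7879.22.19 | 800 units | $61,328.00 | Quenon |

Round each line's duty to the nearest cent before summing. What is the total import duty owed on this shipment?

$97,605.46

Line 1 (7623.71.27, Quenon, 1,611 units, $263,172.96):
Base rate for 7623.71.27 is 28.5%.
Duty = $263,172.96 × 28.5% = $75,004.29.
Line 2 (7879.22.19, Quenon, 800 units, $61,328.00):
Base rate for 7879.22.19 is $6.71/unit.
7879.22.19 has an FTA preferential rate, but origin Quenon is not Hesar; base rate stands.
Additional duty on 7879.22.19 from Quenon: +28.1% ad valorem. Applied ad valorem rate = 28.1%.
Duty = $61,328.00 × 28.1% + 800 × $6.71 = $22,601.17.
Total = $75,004.29 + $22,601.17 = $97,605.46.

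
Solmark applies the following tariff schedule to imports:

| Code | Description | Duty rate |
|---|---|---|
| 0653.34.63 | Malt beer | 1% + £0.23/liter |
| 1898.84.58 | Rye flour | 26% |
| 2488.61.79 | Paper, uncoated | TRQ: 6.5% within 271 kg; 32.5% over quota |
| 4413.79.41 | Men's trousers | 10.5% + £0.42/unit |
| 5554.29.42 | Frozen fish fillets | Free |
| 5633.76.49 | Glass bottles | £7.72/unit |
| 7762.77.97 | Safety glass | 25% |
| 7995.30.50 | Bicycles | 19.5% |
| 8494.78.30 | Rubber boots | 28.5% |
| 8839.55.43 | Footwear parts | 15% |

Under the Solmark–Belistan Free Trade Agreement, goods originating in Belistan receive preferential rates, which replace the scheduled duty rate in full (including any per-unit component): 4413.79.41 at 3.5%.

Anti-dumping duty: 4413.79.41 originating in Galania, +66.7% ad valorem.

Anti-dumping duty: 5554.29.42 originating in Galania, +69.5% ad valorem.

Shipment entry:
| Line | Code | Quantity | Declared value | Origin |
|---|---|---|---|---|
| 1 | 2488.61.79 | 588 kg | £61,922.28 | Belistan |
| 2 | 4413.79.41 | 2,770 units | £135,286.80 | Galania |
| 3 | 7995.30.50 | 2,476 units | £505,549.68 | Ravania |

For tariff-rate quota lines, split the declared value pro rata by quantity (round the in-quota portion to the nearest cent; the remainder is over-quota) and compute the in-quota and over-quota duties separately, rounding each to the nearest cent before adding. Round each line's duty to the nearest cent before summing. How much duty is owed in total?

Line 1 (2488.61.79, Belistan, 588 kg, £61,922.28):
Code 2488.61.79 is under a tariff-rate quota (threshold 271 kg). In-quota: 271 kg at 6.5%; over-quota: 317 kg at 32.5%.
Pro-rata value split: in-quota = £61,922.28 × 271/588 = £28,539.01; over-quota = £61,922.28 − £28,539.01 = £33,383.27.
In-quota duty = £28,539.01 × 6.5% = £1,855.04. Over-quota duty = £33,383.27 × 32.5% = £10,849.56.
Line duty = £1,855.04 + £10,849.56 = £12,704.60.
Line 2 (4413.79.41, Galania, 2,770 units, £135,286.80):
Base rate for 4413.79.41 is 10.5% + £0.42/unit.
4413.79.41 has an FTA preferential rate, but origin Galania is not Belistan; base rate stands.
Additional duty on 4413.79.41 from Galania: +66.7%. Applied ad valorem rate: 10.5% + 66.7% = 77.2%.
Duty = £135,286.80 × 77.2% + 2,770 × £0.42 = £105,604.81.
Line 3 (7995.30.50, Ravania, 2,476 units, £505,549.68):
Base rate for 7995.30.50 is 19.5%.
Duty = £505,549.68 × 19.5% = £98,582.19.
Total = £12,704.60 + £105,604.81 + £98,582.19 = £216,891.60.

£216,891.60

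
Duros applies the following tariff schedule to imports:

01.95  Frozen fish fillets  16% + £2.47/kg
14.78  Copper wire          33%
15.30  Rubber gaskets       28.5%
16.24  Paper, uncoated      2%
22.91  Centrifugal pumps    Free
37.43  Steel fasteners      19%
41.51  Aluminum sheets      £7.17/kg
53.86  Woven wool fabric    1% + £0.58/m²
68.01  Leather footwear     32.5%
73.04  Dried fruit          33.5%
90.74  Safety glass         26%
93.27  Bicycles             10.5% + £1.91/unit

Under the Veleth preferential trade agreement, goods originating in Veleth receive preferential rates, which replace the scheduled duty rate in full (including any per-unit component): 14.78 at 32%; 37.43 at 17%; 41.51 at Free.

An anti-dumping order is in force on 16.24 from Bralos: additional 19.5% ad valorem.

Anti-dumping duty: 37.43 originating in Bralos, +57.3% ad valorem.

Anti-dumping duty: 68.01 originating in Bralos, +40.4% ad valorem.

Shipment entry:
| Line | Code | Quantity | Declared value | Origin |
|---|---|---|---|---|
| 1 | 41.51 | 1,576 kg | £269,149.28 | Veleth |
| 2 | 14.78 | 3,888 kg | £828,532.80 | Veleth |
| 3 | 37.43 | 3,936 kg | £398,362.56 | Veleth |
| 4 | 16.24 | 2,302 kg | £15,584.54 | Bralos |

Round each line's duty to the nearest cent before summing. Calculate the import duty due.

Line 1 (41.51, Veleth, 1,576 kg, £269,149.28):
Base rate for 41.51 is £7.17/kg.
Origin Veleth qualifies under the Duros–Veleth agreement and 41.51 is covered: preferential rate Free applies instead.
Duty = £269,149.28 × 0% = £0.00.
Line 2 (14.78, Veleth, 3,888 kg, £828,532.80):
Base rate for 14.78 is 33%.
Origin Veleth qualifies under the Duros–Veleth agreement and 14.78 is covered: preferential rate 32% applies instead.
Duty = £828,532.80 × 32% = £265,130.50.
Line 3 (37.43, Veleth, 3,936 kg, £398,362.56):
Base rate for 37.43 is 19%.
Origin Veleth qualifies under the Duros–Veleth agreement and 37.43 is covered: preferential rate 17% applies instead.
The additional-duty order on 37.43 targets Bralos, not Veleth; it does not apply.
Duty = £398,362.56 × 17% = £67,721.64.
Line 4 (16.24, Bralos, 2,302 kg, £15,584.54):
Base rate for 16.24 is 2%.
Additional duty on 16.24 from Bralos: +19.5%. Applied ad valorem rate: 2% + 19.5% = 21.5%.
Duty = £15,584.54 × 21.5% = £3,350.68.
Total = £0.00 + £265,130.50 + £67,721.64 + £3,350.68 = £336,202.82.

£336,202.82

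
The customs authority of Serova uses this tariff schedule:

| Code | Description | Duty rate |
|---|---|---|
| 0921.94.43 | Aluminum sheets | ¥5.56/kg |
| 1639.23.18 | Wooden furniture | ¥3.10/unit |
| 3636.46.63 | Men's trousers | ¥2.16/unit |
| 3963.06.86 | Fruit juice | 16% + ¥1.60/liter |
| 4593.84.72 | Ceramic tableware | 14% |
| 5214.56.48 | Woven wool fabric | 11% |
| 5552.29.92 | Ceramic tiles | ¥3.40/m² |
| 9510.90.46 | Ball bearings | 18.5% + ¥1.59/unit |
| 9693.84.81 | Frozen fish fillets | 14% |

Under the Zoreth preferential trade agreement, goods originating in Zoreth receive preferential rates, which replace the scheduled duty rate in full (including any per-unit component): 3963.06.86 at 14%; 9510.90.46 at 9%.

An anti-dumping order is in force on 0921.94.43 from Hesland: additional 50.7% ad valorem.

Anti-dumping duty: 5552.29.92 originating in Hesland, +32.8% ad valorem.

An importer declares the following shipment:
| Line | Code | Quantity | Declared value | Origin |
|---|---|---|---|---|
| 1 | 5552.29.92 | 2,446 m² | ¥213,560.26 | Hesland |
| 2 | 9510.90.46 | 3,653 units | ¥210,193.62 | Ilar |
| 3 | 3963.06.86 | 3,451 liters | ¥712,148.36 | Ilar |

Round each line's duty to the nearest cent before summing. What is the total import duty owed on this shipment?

Line 1 (5552.29.92, Hesland, 2,446 m², ¥213,560.26):
Base rate for 5552.29.92 is ¥3.40/m².
Additional duty on 5552.29.92 from Hesland: +32.8% ad valorem. Applied ad valorem rate = 32.8%.
Duty = ¥213,560.26 × 32.8% + 2,446 × ¥3.40 = ¥78,364.17.
Line 2 (9510.90.46, Ilar, 3,653 units, ¥210,193.62):
Base rate for 9510.90.46 is 18.5% + ¥1.59/unit.
9510.90.46 has an FTA preferential rate, but origin Ilar is not Zoreth; base rate stands.
Duty = ¥210,193.62 × 18.5% + 3,653 × ¥1.59 = ¥44,694.09.
Line 3 (3963.06.86, Ilar, 3,451 liters, ¥712,148.36):
Base rate for 3963.06.86 is 16% + ¥1.60/liter.
3963.06.86 has an FTA preferential rate, but origin Ilar is not Zoreth; base rate stands.
Duty = ¥712,148.36 × 16% + 3,451 × ¥1.60 = ¥119,465.34.
Total = ¥78,364.17 + ¥44,694.09 + ¥119,465.34 = ¥242,523.60.

¥242,523.60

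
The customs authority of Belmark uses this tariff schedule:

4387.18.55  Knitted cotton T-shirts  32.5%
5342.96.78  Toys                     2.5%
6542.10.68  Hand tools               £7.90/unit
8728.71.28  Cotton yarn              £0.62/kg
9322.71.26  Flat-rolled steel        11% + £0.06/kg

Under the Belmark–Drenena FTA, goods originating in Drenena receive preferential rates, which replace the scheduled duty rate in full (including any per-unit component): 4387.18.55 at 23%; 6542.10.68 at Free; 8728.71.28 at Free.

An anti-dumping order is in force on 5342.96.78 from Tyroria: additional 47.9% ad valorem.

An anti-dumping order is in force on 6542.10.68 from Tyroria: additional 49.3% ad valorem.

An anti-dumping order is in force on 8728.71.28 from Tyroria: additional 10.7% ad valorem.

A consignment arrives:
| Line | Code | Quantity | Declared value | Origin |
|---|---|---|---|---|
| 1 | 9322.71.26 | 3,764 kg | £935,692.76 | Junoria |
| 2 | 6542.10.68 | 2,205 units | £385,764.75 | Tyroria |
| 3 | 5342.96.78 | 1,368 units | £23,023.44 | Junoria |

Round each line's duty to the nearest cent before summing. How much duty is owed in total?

£311,329.15

Line 1 (9322.71.26, Junoria, 3,764 kg, £935,692.76):
Base rate for 9322.71.26 is 11% + £0.06/kg.
Duty = £935,692.76 × 11% + 3,764 × £0.06 = £103,152.04.
Line 2 (6542.10.68, Tyroria, 2,205 units, £385,764.75):
Base rate for 6542.10.68 is £7.90/unit.
6542.10.68 has an FTA preferential rate, but origin Tyroria is not Drenena; base rate stands.
Additional duty on 6542.10.68 from Tyroria: +49.3% ad valorem. Applied ad valorem rate = 49.3%.
Duty = £385,764.75 × 49.3% + 2,205 × £7.90 = £207,601.52.
Line 3 (5342.96.78, Junoria, 1,368 units, £23,023.44):
Base rate for 5342.96.78 is 2.5%.
The additional-duty order on 5342.96.78 targets Tyroria, not Junoria; it does not apply.
Duty = £23,023.44 × 2.5% = £575.59.
Total = £103,152.04 + £207,601.52 + £575.59 = £311,329.15.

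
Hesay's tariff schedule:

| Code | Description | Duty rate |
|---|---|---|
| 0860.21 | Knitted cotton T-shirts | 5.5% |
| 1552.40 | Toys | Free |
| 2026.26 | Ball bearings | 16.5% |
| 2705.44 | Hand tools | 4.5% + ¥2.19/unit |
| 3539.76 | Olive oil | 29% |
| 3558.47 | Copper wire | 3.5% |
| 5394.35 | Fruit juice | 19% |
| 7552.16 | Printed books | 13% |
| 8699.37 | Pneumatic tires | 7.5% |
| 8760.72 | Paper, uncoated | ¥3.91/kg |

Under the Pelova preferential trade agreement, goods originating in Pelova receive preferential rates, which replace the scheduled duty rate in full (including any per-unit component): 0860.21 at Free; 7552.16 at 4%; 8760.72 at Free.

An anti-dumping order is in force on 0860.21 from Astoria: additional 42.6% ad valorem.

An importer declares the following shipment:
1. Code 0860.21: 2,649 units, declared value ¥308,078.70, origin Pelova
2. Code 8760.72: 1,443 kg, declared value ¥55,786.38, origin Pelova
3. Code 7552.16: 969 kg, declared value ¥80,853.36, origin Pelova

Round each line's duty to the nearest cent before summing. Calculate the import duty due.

¥3,234.13

Line 1 (0860.21, Pelova, 2,649 units, ¥308,078.70):
Base rate for 0860.21 is 5.5%.
Origin Pelova qualifies under the Hesay–Pelova agreement and 0860.21 is covered: preferential rate Free applies instead.
The additional-duty order on 0860.21 targets Astoria, not Pelova; it does not apply.
Duty = ¥308,078.70 × 0% = ¥0.00.
Line 2 (8760.72, Pelova, 1,443 kg, ¥55,786.38):
Base rate for 8760.72 is ¥3.91/kg.
Origin Pelova qualifies under the Hesay–Pelova agreement and 8760.72 is covered: preferential rate Free applies instead.
Duty = ¥55,786.38 × 0% = ¥0.00.
Line 3 (7552.16, Pelova, 969 kg, ¥80,853.36):
Base rate for 7552.16 is 13%.
Origin Pelova qualifies under the Hesay–Pelova agreement and 7552.16 is covered: preferential rate 4% applies instead.
Duty = ¥80,853.36 × 4% = ¥3,234.13.
Total = ¥0.00 + ¥0.00 + ¥3,234.13 = ¥3,234.13.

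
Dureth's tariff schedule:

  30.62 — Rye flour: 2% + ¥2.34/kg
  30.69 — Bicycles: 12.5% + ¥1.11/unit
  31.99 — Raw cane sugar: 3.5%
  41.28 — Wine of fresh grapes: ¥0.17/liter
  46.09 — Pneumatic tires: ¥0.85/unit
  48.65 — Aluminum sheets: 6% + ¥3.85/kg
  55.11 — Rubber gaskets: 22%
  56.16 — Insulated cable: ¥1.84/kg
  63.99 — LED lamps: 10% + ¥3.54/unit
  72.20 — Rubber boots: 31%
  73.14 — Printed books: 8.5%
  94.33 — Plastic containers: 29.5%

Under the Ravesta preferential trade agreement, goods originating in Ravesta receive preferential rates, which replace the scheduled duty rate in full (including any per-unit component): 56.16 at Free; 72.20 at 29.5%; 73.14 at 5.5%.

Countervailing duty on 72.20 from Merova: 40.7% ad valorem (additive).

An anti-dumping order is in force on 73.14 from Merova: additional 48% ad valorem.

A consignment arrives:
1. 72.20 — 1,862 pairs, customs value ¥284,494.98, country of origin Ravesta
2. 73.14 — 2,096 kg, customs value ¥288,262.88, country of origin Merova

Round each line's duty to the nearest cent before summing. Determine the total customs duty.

Line 1 (72.20, Ravesta, 1,862 pairs, ¥284,494.98):
Base rate for 72.20 is 31%.
Origin Ravesta qualifies under the Dureth–Ravesta agreement and 72.20 is covered: preferential rate 29.5% applies instead.
The additional-duty order on 72.20 targets Merova, not Ravesta; it does not apply.
Duty = ¥284,494.98 × 29.5% = ¥83,926.02.
Line 2 (73.14, Merova, 2,096 kg, ¥288,262.88):
Base rate for 73.14 is 8.5%.
73.14 has an FTA preferential rate, but origin Merova is not Ravesta; base rate stands.
Additional duty on 73.14 from Merova: +48%. Applied ad valorem rate: 8.5% + 48% = 56.5%.
Duty = ¥288,262.88 × 56.5% = ¥162,868.53.
Total = ¥83,926.02 + ¥162,868.53 = ¥246,794.55.

¥246,794.55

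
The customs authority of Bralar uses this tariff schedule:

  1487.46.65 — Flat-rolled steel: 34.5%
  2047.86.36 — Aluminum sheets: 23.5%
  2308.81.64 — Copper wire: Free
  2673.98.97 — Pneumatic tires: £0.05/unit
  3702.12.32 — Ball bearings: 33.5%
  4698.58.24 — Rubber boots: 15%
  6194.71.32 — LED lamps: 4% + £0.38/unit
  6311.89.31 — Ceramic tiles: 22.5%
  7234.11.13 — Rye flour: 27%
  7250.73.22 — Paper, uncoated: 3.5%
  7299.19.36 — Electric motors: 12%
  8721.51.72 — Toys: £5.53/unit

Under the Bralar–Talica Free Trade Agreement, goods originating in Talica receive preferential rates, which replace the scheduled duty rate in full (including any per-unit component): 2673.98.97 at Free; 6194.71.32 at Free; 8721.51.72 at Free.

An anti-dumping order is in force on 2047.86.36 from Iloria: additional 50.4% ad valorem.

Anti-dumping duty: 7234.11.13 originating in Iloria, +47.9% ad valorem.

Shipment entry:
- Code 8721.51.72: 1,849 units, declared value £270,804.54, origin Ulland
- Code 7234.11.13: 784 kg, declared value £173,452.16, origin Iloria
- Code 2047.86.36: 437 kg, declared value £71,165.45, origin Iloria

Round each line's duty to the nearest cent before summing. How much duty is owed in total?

£192,731.91

Line 1 (8721.51.72, Ulland, 1,849 units, £270,804.54):
Base rate for 8721.51.72 is £5.53/unit.
8721.51.72 has an FTA preferential rate, but origin Ulland is not Talica; base rate stands.
Duty = 1,849 × £5.53 = £10,224.97.
Line 2 (7234.11.13, Iloria, 784 kg, £173,452.16):
Base rate for 7234.11.13 is 27%.
Additional duty on 7234.11.13 from Iloria: +47.9%. Applied ad valorem rate: 27% + 47.9% = 74.9%.
Duty = £173,452.16 × 74.9% = £129,915.67.
Line 3 (2047.86.36, Iloria, 437 kg, £71,165.45):
Base rate for 2047.86.36 is 23.5%.
Additional duty on 2047.86.36 from Iloria: +50.4%. Applied ad valorem rate: 23.5% + 50.4% = 73.9%.
Duty = £71,165.45 × 73.9% = £52,591.27.
Total = £10,224.97 + £129,915.67 + £52,591.27 = £192,731.91.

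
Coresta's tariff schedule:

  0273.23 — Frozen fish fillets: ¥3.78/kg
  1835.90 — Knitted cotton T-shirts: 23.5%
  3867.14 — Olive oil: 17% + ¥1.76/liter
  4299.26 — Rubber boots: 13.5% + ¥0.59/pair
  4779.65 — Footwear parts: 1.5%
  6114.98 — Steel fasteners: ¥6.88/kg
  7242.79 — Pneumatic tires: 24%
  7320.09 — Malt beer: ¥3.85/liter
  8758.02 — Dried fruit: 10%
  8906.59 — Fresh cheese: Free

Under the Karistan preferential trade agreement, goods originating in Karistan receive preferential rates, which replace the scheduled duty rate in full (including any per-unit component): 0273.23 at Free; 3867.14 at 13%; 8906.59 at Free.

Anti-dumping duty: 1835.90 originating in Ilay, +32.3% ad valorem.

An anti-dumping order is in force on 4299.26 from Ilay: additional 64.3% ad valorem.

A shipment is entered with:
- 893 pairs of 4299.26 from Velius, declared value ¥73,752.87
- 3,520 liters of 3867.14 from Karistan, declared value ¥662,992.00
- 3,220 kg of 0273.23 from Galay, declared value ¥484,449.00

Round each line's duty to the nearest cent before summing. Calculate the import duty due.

¥108,844.07

Line 1 (4299.26, Velius, 893 pairs, ¥73,752.87):
Base rate for 4299.26 is 13.5% + ¥0.59/pair.
The additional-duty order on 4299.26 targets Ilay, not Velius; it does not apply.
Duty = ¥73,752.87 × 13.5% + 893 × ¥0.59 = ¥10,483.51.
Line 2 (3867.14, Karistan, 3,520 liters, ¥662,992.00):
Base rate for 3867.14 is 17% + ¥1.76/liter.
Origin Karistan qualifies under the Coresta–Karistan agreement and 3867.14 is covered: preferential rate 13% applies instead.
Duty = ¥662,992.00 × 13% = ¥86,188.96.
Line 3 (0273.23, Galay, 3,220 kg, ¥484,449.00):
Base rate for 0273.23 is ¥3.78/kg.
0273.23 has an FTA preferential rate, but origin Galay is not Karistan; base rate stands.
Duty = 3,220 × ¥3.78 = ¥12,171.60.
Total = ¥10,483.51 + ¥86,188.96 + ¥12,171.60 = ¥108,844.07.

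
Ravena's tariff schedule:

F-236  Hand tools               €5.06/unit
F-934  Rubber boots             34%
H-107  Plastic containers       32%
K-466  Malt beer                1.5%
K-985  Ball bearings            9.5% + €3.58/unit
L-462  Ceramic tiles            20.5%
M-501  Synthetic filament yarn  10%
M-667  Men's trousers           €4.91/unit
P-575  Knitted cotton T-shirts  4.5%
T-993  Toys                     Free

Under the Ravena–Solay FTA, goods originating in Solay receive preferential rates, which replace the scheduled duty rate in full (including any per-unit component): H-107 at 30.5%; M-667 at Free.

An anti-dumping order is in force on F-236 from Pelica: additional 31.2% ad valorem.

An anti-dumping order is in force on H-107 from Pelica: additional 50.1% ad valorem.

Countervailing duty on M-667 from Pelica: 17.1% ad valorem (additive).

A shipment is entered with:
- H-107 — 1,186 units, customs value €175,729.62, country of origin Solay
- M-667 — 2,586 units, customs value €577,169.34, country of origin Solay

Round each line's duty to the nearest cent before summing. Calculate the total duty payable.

€53,597.53

Line 1 (H-107, Solay, 1,186 units, €175,729.62):
Base rate for H-107 is 32%.
Origin Solay qualifies under the Ravena–Solay agreement and H-107 is covered: preferential rate 30.5% applies instead.
The additional-duty order on H-107 targets Pelica, not Solay; it does not apply.
Duty = €175,729.62 × 30.5% = €53,597.53.
Line 2 (M-667, Solay, 2,586 units, €577,169.34):
Base rate for M-667 is €4.91/unit.
Origin Solay qualifies under the Ravena–Solay agreement and M-667 is covered: preferential rate Free applies instead.
The additional-duty order on M-667 targets Pelica, not Solay; it does not apply.
Duty = €577,169.34 × 0% = €0.00.
Total = €53,597.53 + €0.00 = €53,597.53.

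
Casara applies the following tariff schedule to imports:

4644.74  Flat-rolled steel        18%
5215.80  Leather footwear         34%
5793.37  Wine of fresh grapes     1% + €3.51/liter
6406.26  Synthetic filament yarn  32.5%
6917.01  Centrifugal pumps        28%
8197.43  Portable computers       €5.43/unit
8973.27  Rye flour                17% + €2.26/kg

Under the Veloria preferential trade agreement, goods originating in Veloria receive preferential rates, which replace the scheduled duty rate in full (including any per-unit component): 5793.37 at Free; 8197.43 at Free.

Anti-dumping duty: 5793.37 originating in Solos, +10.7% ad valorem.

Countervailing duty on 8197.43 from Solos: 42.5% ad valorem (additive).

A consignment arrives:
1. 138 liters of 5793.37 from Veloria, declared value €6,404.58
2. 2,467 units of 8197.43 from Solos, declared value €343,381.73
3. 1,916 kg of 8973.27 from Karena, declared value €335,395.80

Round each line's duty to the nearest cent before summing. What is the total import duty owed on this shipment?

Line 1 (5793.37, Veloria, 138 liters, €6,404.58):
Base rate for 5793.37 is 1% + €3.51/liter.
Origin Veloria qualifies under the Casara–Veloria agreement and 5793.37 is covered: preferential rate Free applies instead.
The additional-duty order on 5793.37 targets Solos, not Veloria; it does not apply.
Duty = €6,404.58 × 0% = €0.00.
Line 2 (8197.43, Solos, 2,467 units, €343,381.73):
Base rate for 8197.43 is €5.43/unit.
8197.43 has an FTA preferential rate, but origin Solos is not Veloria; base rate stands.
Additional duty on 8197.43 from Solos: +42.5% ad valorem. Applied ad valorem rate = 42.5%.
Duty = €343,381.73 × 42.5% + 2,467 × €5.43 = €159,333.05.
Line 3 (8973.27, Karena, 1,916 kg, €335,395.80):
Base rate for 8973.27 is 17% + €2.26/kg.
Duty = €335,395.80 × 17% + 1,916 × €2.26 = €61,347.45.
Total = €0.00 + €159,333.05 + €61,347.45 = €220,680.50.

€220,680.50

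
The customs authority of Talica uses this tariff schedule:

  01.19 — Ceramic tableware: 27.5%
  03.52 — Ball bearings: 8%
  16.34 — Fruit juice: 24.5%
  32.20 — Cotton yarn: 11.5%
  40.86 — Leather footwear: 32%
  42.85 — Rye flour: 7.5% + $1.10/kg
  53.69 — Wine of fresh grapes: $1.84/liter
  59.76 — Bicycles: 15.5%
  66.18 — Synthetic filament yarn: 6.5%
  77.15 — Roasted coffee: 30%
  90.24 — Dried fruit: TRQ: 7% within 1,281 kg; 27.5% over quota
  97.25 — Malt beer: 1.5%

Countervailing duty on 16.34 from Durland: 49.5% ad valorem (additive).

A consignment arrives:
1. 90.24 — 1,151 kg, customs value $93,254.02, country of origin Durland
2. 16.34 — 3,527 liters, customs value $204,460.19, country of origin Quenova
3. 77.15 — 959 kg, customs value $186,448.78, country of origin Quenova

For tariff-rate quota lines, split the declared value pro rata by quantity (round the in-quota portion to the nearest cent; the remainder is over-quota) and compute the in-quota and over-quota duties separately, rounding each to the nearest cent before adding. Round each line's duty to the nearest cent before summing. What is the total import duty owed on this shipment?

Line 1 (90.24, Durland, 1,151 kg, $93,254.02):
Code 90.24 is under a tariff-rate quota (threshold 1,281 kg). Quantity 1,151 kg is within the quota, so the in-quota rate 7% applies to the full value.
Duty = $93,254.02 × 7% = $6,527.78.
Line 2 (16.34, Quenova, 3,527 liters, $204,460.19):
Base rate for 16.34 is 24.5%.
The additional-duty order on 16.34 targets Durland, not Quenova; it does not apply.
Duty = $204,460.19 × 24.5% = $50,092.75.
Line 3 (77.15, Quenova, 959 kg, $186,448.78):
Base rate for 77.15 is 30%.
Duty = $186,448.78 × 30% = $55,934.63.
Total = $6,527.78 + $50,092.75 + $55,934.63 = $112,555.16.

$112,555.16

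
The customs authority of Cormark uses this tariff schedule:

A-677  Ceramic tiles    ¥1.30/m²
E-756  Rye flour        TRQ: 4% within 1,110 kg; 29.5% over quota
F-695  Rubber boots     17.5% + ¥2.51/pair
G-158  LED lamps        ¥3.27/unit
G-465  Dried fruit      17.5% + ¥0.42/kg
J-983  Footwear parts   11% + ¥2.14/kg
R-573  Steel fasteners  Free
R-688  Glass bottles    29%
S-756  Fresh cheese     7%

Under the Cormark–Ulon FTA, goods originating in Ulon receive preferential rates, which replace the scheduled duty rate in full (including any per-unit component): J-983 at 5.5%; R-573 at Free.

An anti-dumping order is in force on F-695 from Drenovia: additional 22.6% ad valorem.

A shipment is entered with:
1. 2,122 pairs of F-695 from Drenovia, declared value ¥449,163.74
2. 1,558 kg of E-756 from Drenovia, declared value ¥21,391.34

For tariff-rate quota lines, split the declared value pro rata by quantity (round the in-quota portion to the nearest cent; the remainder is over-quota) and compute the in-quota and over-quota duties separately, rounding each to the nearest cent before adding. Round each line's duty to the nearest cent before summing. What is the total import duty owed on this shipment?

Line 1 (F-695, Drenovia, 2,122 pairs, ¥449,163.74):
Base rate for F-695 is 17.5% + ¥2.51/pair.
Additional duty on F-695 from Drenovia: +22.6%. Applied ad valorem rate: 17.5% + 22.6% = 40.1%.
Duty = ¥449,163.74 × 40.1% + 2,122 × ¥2.51 = ¥185,440.88.
Line 2 (E-756, Drenovia, 1,558 kg, ¥21,391.34):
Code E-756 is under a tariff-rate quota (threshold 1,110 kg). In-quota: 1,110 kg at 4%; over-quota: 448 kg at 29.5%.
Pro-rata value split: in-quota = ¥21,391.34 × 1,110/1,558 = ¥15,240.30; over-quota = ¥21,391.34 − ¥15,240.30 = ¥6,151.04.
In-quota duty = ¥15,240.30 × 4% = ¥609.61. Over-quota duty = ¥6,151.04 × 29.5% = ¥1,814.56.
Line duty = ¥609.61 + ¥1,814.56 = ¥2,424.17.
Total = ¥185,440.88 + ¥2,424.17 = ¥187,865.05.

¥187,865.05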